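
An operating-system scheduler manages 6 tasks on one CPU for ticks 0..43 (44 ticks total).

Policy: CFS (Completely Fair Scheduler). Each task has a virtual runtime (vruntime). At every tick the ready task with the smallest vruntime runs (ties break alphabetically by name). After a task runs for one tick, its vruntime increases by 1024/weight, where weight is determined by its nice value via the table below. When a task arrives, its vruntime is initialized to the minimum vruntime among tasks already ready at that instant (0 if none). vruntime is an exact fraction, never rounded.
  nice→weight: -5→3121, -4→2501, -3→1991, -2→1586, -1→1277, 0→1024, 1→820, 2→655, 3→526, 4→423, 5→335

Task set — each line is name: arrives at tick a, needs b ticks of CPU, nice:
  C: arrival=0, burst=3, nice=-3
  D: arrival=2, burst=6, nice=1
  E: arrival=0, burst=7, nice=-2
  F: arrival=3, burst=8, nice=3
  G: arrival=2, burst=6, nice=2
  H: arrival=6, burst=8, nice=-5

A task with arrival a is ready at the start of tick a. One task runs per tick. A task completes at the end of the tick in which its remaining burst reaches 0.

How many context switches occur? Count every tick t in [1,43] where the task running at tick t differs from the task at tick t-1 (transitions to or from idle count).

context switches = 33

t=0: vr[C=0 E=0] → run C
t=1: vr[C=1024/1991 E=0] → run E
t=2: vr[C=1024/1991 D=1024/1991 E=512/793 G=1024/1991] → run C
t=3: vr[C=2048/1991 D=1024/1991 E=512/793 F=1024/1991 G=1024/1991] → run D
t=4: vr[C=2048/1991 D=719616/408155 E=512/793 F=1024/1991 G=1024/1991] → run F
t=5: vr[C=2048/1991 D=719616/408155 E=512/793 F=1288704/523633 G=1024/1991] → run G
t=6: vr[C=2048/1991 D=719616/408155 E=512/793 F=1288704/523633 G=2709504/1304105 H=512/793] → run E
t=7: vr[C=2048/1991 D=719616/408155 E=1024/793 F=1288704/523633 G=2709504/1304105 H=512/793] → run H
t=8: vr[C=2048/1991 D=719616/408155 E=1024/793 F=1288704/523633 G=2709504/1304105 H=2409984/2474953] → run H
t=9: vr[C=2048/1991 D=719616/408155 E=1024/793 F=1288704/523633 G=2709504/1304105 H=3222016/2474953] → run C
t=10: vr[D=719616/408155 E=1024/793 F=1288704/523633 G=2709504/1304105 H=3222016/2474953] → run E
t=11: vr[D=719616/408155 E=1536/793 F=1288704/523633 G=2709504/1304105 H=3222016/2474953] → run H
t=12: vr[D=719616/408155 E=1536/793 F=1288704/523633 G=2709504/1304105 H=4034048/2474953] → run H
t=13: vr[D=719616/408155 E=1536/793 F=1288704/523633 G=2709504/1304105 H=4846080/2474953] → run D
t=14: vr[D=1229312/408155 E=1536/793 F=1288704/523633 G=2709504/1304105 H=4846080/2474953] → run E
t=15: vr[D=1229312/408155 E=2048/793 F=1288704/523633 G=2709504/1304105 H=4846080/2474953] → run H
t=16: vr[D=1229312/408155 E=2048/793 F=1288704/523633 G=2709504/1304105 H=5658112/2474953] → run G
t=17: vr[D=1229312/408155 E=2048/793 F=1288704/523633 G=4748288/1304105 H=5658112/2474953] → run H
t=18: vr[D=1229312/408155 E=2048/793 F=1288704/523633 G=4748288/1304105 H=6470144/2474953] → run F
t=19: vr[D=1229312/408155 E=2048/793 F=2308096/523633 G=4748288/1304105 H=6470144/2474953] → run E
t=20: vr[D=1229312/408155 E=2560/793 F=2308096/523633 G=4748288/1304105 H=6470144/2474953] → run H
t=21: vr[D=1229312/408155 E=2560/793 F=2308096/523633 G=4748288/1304105 H=7282176/2474953] → run H
t=22: vr[D=1229312/408155 E=2560/793 F=2308096/523633 G=4748288/1304105] → run D
t=23: vr[D=1739008/408155 E=2560/793 F=2308096/523633 G=4748288/1304105] → run E
t=24: vr[D=1739008/408155 E=3072/793 F=2308096/523633 G=4748288/1304105] → run G
t=25: vr[D=1739008/408155 E=3072/793 F=2308096/523633 G=6787072/1304105] → run E
t=26: vr[D=1739008/408155 F=2308096/523633 G=6787072/1304105] → run D
t=27: vr[D=2248704/408155 F=2308096/523633 G=6787072/1304105] → run F
t=28: vr[D=2248704/408155 F=3327488/523633 G=6787072/1304105] → run G
t=29: vr[D=2248704/408155 F=3327488/523633 G=8825856/1304105] → run D
t=30: vr[D=551680/81631 F=3327488/523633 G=8825856/1304105] → run F
t=31: vr[D=551680/81631 F=4346880/523633 G=8825856/1304105] → run D
t=32: vr[F=4346880/523633 G=8825856/1304105] → run G
t=33: vr[F=4346880/523633 G=2172928/260821] → run F
t=34: vr[F=5366272/523633 G=2172928/260821] → run G
t=35: vr[F=5366272/523633] → run F
t=36: vr[F=6385664/523633] → run F
t=37: vr[F=7405056/523633] → run F
t=38: (idle)
t=39: (idle)
t=40: (idle)
t=41: (idle)
t=42: (idle)
t=43: (idle)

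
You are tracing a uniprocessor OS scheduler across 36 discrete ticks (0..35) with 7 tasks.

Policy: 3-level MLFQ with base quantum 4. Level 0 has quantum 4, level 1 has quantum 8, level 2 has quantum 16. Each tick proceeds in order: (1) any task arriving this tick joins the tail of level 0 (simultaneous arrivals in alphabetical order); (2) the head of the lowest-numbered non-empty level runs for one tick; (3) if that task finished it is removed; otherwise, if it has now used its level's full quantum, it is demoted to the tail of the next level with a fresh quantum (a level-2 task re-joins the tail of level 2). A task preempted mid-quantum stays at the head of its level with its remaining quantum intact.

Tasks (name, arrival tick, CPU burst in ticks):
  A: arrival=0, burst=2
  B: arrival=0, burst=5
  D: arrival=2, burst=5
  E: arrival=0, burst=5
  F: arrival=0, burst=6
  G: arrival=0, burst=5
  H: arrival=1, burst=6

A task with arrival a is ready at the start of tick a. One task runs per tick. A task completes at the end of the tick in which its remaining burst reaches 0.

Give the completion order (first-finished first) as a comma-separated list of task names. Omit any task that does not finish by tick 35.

completion order = A, B, E, F, G, H, D

t=0: L0/L1/L2 = ABEFG/-/- → run A
t=1: L0/L1/L2 = ABEFGH/-/- → run A
t=2: L0/L1/L2 = BEFGHD/-/- → run B
t=3: L0/L1/L2 = BEFGHD/-/- → run B
t=4: L0/L1/L2 = BEFGHD/-/- → run B
t=5: L0/L1/L2 = BEFGHD/-/- → run B
t=6: L0/L1/L2 = EFGHD/B/- → run E
t=7: L0/L1/L2 = EFGHD/B/- → run E
t=8: L0/L1/L2 = EFGHD/B/- → run E
t=9: L0/L1/L2 = EFGHD/B/- → run E
t=10: L0/L1/L2 = FGHD/BE/- → run F
t=11: L0/L1/L2 = FGHD/BE/- → run F
t=12: L0/L1/L2 = FGHD/BE/- → run F
t=13: L0/L1/L2 = FGHD/BE/- → run F
t=14: L0/L1/L2 = GHD/BEF/- → run G
t=15: L0/L1/L2 = GHD/BEF/- → run G
t=16: L0/L1/L2 = GHD/BEF/- → run G
t=17: L0/L1/L2 = GHD/BEF/- → run G
t=18: L0/L1/L2 = HD/BEFG/- → run H
t=19: L0/L1/L2 = HD/BEFG/- → run H
t=20: L0/L1/L2 = HD/BEFG/- → run H
t=21: L0/L1/L2 = HD/BEFG/- → run H
t=22: L0/L1/L2 = D/BEFGH/- → run D
t=23: L0/L1/L2 = D/BEFGH/- → run D
t=24: L0/L1/L2 = D/BEFGH/- → run D
t=25: L0/L1/L2 = D/BEFGH/- → run D
t=26: L0/L1/L2 = -/BEFGHD/- → run B
t=27: L0/L1/L2 = -/EFGHD/- → run E
t=28: L0/L1/L2 = -/FGHD/- → run F
t=29: L0/L1/L2 = -/FGHD/- → run F
t=30: L0/L1/L2 = -/GHD/- → run G
t=31: L0/L1/L2 = -/HD/- → run H
t=32: L0/L1/L2 = -/HD/- → run H
t=33: L0/L1/L2 = -/D/- → run D
t=34: (idle)
t=35: (idle)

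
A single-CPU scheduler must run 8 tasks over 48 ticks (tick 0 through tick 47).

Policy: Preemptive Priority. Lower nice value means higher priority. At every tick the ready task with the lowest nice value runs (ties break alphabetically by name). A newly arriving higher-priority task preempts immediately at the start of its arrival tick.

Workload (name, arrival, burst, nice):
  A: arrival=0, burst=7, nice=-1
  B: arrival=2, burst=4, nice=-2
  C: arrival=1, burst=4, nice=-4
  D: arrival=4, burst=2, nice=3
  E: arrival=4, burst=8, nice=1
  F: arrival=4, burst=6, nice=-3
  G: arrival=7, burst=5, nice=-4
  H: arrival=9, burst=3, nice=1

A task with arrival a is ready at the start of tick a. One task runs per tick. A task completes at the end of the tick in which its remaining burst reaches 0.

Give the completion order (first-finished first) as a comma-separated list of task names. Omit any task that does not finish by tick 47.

t=0: ready={A} → run A
t=1: ready={A,C} → run C
t=2: ready={A,B,C} → run C
t=3: ready={A,B,C} → run C
t=4: ready={A,B,C,D,E,F} → run C
t=5: ready={A,B,D,E,F} → run F
t=6: ready={A,B,D,E,F} → run F
t=7: ready={A,B,D,E,F,G} → run G
t=8: ready={A,B,D,E,F,G} → run G
t=9: ready={A,B,D,E,F,G,H} → run G
t=10: ready={A,B,D,E,F,G,H} → run G
t=11: ready={A,B,D,E,F,G,H} → run G
t=12: ready={A,B,D,E,F,H} → run F
t=13: ready={A,B,D,E,F,H} → run F
t=14: ready={A,B,D,E,F,H} → run F
t=15: ready={A,B,D,E,F,H} → run F
t=16: ready={A,B,D,E,H} → run B
t=17: ready={A,B,D,E,H} → run B
t=18: ready={A,B,D,E,H} → run B
t=19: ready={A,B,D,E,H} → run B
t=20: ready={A,D,E,H} → run A
t=21: ready={A,D,E,H} → run A
t=22: ready={A,D,E,H} → run A
t=23: ready={A,D,E,H} → run A
t=24: ready={A,D,E,H} → run A
t=25: ready={A,D,E,H} → run A
t=26: ready={D,E,H} → run E
t=27: ready={D,E,H} → run E
t=28: ready={D,E,H} → run E
t=29: ready={D,E,H} → run E
t=30: ready={D,E,H} → run E
t=31: ready={D,E,H} → run E
t=32: ready={D,E,H} → run E
t=33: ready={D,E,H} → run E
t=34: ready={D,H} → run H
t=35: ready={D,H} → run H
t=36: ready={D,H} → run H
t=37: ready={D} → run D
t=38: ready={D} → run D
t=39: (idle)
t=40: (idle)
t=41: (idle)
t=42: (idle)
t=43: (idle)
t=44: (idle)
t=45: (idle)
t=46: (idle)
t=47: (idle)

completion order = C, G, F, B, A, E, H, D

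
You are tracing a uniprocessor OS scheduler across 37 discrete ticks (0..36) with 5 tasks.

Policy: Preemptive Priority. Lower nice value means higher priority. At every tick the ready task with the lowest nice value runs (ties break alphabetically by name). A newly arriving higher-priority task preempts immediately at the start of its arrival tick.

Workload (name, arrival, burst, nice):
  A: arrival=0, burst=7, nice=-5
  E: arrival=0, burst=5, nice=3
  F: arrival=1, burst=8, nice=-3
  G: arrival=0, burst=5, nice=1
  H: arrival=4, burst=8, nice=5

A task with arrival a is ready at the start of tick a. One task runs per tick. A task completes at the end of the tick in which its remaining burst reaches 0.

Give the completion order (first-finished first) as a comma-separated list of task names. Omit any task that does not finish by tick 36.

t=0: ready={A,E,G} → run A
t=1: ready={A,E,F,G} → run A
t=2: ready={A,E,F,G} → run A
t=3: ready={A,E,F,G} → run A
t=4: ready={A,E,F,G,H} → run A
t=5: ready={A,E,F,G,H} → run A
t=6: ready={A,E,F,G,H} → run A
t=7: ready={E,F,G,H} → run F
t=8: ready={E,F,G,H} → run F
t=9: ready={E,F,G,H} → run F
t=10: ready={E,F,G,H} → run F
t=11: ready={E,F,G,H} → run F
t=12: ready={E,F,G,H} → run F
t=13: ready={E,F,G,H} → run F
t=14: ready={E,F,G,H} → run F
t=15: ready={E,G,H} → run G
t=16: ready={E,G,H} → run G
t=17: ready={E,G,H} → run G
t=18: ready={E,G,H} → run G
t=19: ready={E,G,H} → run G
t=20: ready={E,H} → run E
t=21: ready={E,H} → run E
t=22: ready={E,H} → run E
t=23: ready={E,H} → run E
t=24: ready={E,H} → run E
t=25: ready={H} → run H
t=26: ready={H} → run H
t=27: ready={H} → run H
t=28: ready={H} → run H
t=29: ready={H} → run H
t=30: ready={H} → run H
t=31: ready={H} → run H
t=32: ready={H} → run H
t=33: (idle)
t=34: (idle)
t=35: (idle)
t=36: (idle)

completion order = A, F, G, E, H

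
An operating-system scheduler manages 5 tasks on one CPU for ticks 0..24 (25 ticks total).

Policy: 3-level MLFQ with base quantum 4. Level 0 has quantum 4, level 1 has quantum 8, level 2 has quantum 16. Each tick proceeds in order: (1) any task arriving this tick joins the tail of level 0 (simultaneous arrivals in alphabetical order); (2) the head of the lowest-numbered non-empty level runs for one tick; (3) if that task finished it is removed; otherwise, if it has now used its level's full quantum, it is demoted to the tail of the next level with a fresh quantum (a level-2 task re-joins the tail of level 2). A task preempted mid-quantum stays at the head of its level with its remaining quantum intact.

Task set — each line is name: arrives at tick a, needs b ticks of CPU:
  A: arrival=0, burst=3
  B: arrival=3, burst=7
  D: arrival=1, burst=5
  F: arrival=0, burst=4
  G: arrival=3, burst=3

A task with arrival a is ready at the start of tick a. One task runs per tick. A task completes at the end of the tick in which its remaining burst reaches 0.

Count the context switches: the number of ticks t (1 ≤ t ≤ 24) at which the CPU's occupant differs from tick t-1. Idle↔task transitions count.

context switches = 7

t=0: L0/L1/L2 = AF/-/- → run A
t=1: L0/L1/L2 = AFD/-/- → run A
t=2: L0/L1/L2 = AFD/-/- → run A
t=3: L0/L1/L2 = FDBG/-/- → run F
t=4: L0/L1/L2 = FDBG/-/- → run F
t=5: L0/L1/L2 = FDBG/-/- → run F
t=6: L0/L1/L2 = FDBG/-/- → run F
t=7: L0/L1/L2 = DBG/-/- → run D
t=8: L0/L1/L2 = DBG/-/- → run D
t=9: L0/L1/L2 = DBG/-/- → run D
t=10: L0/L1/L2 = DBG/-/- → run D
t=11: L0/L1/L2 = BG/D/- → run B
t=12: L0/L1/L2 = BG/D/- → run B
t=13: L0/L1/L2 = BG/D/- → run B
t=14: L0/L1/L2 = BG/D/- → run B
t=15: L0/L1/L2 = G/DB/- → run G
t=16: L0/L1/L2 = G/DB/- → run G
t=17: L0/L1/L2 = G/DB/- → run G
t=18: L0/L1/L2 = -/DB/- → run D
t=19: L0/L1/L2 = -/B/- → run B
t=20: L0/L1/L2 = -/B/- → run B
t=21: L0/L1/L2 = -/B/- → run B
t=22: (idle)
t=23: (idle)
t=24: (idle)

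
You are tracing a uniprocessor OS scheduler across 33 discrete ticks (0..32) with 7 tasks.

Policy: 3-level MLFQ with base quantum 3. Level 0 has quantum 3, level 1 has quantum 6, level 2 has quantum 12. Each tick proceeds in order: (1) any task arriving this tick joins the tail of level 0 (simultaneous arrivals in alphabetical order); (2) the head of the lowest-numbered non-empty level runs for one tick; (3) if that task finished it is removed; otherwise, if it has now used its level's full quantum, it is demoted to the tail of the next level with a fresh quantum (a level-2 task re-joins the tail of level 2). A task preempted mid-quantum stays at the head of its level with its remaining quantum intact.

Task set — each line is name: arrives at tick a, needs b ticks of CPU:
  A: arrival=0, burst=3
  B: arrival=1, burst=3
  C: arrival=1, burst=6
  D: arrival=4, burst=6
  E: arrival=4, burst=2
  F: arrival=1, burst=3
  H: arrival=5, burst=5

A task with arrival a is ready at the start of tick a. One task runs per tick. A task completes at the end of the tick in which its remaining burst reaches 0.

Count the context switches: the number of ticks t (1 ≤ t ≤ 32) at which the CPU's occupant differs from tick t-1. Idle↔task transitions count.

context switches = 10

t=0: L0/L1/L2 = A/-/- → run A
t=1: L0/L1/L2 = ABCF/-/- → run A
t=2: L0/L1/L2 = ABCF/-/- → run A
t=3: L0/L1/L2 = BCF/-/- → run B
t=4: L0/L1/L2 = BCFDE/-/- → run B
t=5: L0/L1/L2 = BCFDEH/-/- → run B
t=6: L0/L1/L2 = CFDEH/-/- → run C
t=7: L0/L1/L2 = CFDEH/-/- → run C
t=8: L0/L1/L2 = CFDEH/-/- → run C
t=9: L0/L1/L2 = FDEH/C/- → run F
t=10: L0/L1/L2 = FDEH/C/- → run F
t=11: L0/L1/L2 = FDEH/C/- → run F
t=12: L0/L1/L2 = DEH/C/- → run D
t=13: L0/L1/L2 = DEH/C/- → run D
t=14: L0/L1/L2 = DEH/C/- → run D
t=15: L0/L1/L2 = EH/CD/- → run E
t=16: L0/L1/L2 = EH/CD/- → run E
t=17: L0/L1/L2 = H/CD/- → run H
t=18: L0/L1/L2 = H/CD/- → run H
t=19: L0/L1/L2 = H/CD/- → run H
t=20: L0/L1/L2 = -/CDH/- → run C
t=21: L0/L1/L2 = -/CDH/- → run C
t=22: L0/L1/L2 = -/CDH/- → run C
t=23: L0/L1/L2 = -/DH/- → run D
t=24: L0/L1/L2 = -/DH/- → run D
t=25: L0/L1/L2 = -/DH/- → run D
t=26: L0/L1/L2 = -/H/- → run H
t=27: L0/L1/L2 = -/H/- → run H
t=28: (idle)
t=29: (idle)
t=30: (idle)
t=31: (idle)
t=32: (idle)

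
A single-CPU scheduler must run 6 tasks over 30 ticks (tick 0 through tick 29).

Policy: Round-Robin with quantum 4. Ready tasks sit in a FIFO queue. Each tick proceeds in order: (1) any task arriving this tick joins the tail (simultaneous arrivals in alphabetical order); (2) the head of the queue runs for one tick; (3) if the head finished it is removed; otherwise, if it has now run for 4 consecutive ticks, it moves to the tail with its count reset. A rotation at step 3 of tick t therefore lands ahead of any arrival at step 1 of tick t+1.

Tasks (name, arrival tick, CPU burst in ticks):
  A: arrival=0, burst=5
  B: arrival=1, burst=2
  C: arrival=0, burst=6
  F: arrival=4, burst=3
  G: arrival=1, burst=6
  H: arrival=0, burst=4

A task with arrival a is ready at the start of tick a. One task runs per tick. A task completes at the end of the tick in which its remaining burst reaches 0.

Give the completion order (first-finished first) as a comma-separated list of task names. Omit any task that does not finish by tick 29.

t=0: queue=[A,C,H] q_used=0 → run A
t=1: queue=[A,C,H,B,G] q_used=1 → run A
t=2: queue=[A,C,H,B,G] q_used=2 → run A
t=3: queue=[A,C,H,B,G] q_used=3 → run A
t=4: queue=[C,H,B,G,A,F] q_used=0 → run C
t=5: queue=[C,H,B,G,A,F] q_used=1 → run C
t=6: queue=[C,H,B,G,A,F] q_used=2 → run C
t=7: queue=[C,H,B,G,A,F] q_used=3 → run C
t=8: queue=[H,B,G,A,F,C] q_used=0 → run H
t=9: queue=[H,B,G,A,F,C] q_used=1 → run H
t=10: queue=[H,B,G,A,F,C] q_used=2 → run H
t=11: queue=[H,B,G,A,F,C] q_used=3 → run H
t=12: queue=[B,G,A,F,C] q_used=0 → run B
t=13: queue=[B,G,A,F,C] q_used=1 → run B
t=14: queue=[G,A,F,C] q_used=0 → run G
t=15: queue=[G,A,F,C] q_used=1 → run G
t=16: queue=[G,A,F,C] q_used=2 → run G
t=17: queue=[G,A,F,C] q_used=3 → run G
t=18: queue=[A,F,C,G] q_used=0 → run A
t=19: queue=[F,C,G] q_used=0 → run F
t=20: queue=[F,C,G] q_used=1 → run F
t=21: queue=[F,C,G] q_used=2 → run F
t=22: queue=[C,G] q_used=0 → run C
t=23: queue=[C,G] q_used=1 → run C
t=24: queue=[G] q_used=0 → run G
t=25: queue=[G] q_used=1 → run G
t=26: (idle)
t=27: (idle)
t=28: (idle)
t=29: (idle)

completion order = H, B, A, F, C, G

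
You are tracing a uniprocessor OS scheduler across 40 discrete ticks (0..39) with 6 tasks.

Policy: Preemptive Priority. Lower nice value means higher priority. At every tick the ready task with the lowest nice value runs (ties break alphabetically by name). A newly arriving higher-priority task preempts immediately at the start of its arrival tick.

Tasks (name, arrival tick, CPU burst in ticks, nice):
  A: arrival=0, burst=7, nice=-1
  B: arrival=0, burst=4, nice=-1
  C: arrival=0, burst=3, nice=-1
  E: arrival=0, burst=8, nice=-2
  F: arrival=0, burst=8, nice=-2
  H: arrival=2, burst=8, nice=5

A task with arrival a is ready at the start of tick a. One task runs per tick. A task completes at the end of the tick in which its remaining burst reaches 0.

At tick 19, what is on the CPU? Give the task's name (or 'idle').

t=0: ready={A,B,C,E,F} → run E
t=1: ready={A,B,C,E,F} → run E
t=2: ready={A,B,C,E,F,H} → run E
t=3: ready={A,B,C,E,F,H} → run E
t=4: ready={A,B,C,E,F,H} → run E
t=5: ready={A,B,C,E,F,H} → run E
t=6: ready={A,B,C,E,F,H} → run E
t=7: ready={A,B,C,E,F,H} → run E
t=8: ready={A,B,C,F,H} → run F
t=9: ready={A,B,C,F,H} → run F
t=10: ready={A,B,C,F,H} → run F
t=11: ready={A,B,C,F,H} → run F
t=12: ready={A,B,C,F,H} → run F
t=13: ready={A,B,C,F,H} → run F
t=14: ready={A,B,C,F,H} → run F
t=15: ready={A,B,C,F,H} → run F
t=16: ready={A,B,C,H} → run A
t=17: ready={A,B,C,H} → run A
t=18: ready={A,B,C,H} → run A
t=19: ready={A,B,C,H} → run A
t=20: ready={A,B,C,H} → run A
t=21: ready={A,B,C,H} → run A
t=22: ready={A,B,C,H} → run A
t=23: ready={B,C,H} → run B
t=24: ready={B,C,H} → run B
t=25: ready={B,C,H} → run B
t=26: ready={B,C,H} → run B
t=27: ready={C,H} → run C
t=28: ready={C,H} → run C
t=29: ready={C,H} → run C
t=30: ready={H} → run H
t=31: ready={H} → run H
t=32: ready={H} → run H
t=33: ready={H} → run H
t=34: ready={H} → run H
t=35: ready={H} → run H
t=36: ready={H} → run H
t=37: ready={H} → run H
t=38: (idle)
t=39: (idle)

running at tick 19 = A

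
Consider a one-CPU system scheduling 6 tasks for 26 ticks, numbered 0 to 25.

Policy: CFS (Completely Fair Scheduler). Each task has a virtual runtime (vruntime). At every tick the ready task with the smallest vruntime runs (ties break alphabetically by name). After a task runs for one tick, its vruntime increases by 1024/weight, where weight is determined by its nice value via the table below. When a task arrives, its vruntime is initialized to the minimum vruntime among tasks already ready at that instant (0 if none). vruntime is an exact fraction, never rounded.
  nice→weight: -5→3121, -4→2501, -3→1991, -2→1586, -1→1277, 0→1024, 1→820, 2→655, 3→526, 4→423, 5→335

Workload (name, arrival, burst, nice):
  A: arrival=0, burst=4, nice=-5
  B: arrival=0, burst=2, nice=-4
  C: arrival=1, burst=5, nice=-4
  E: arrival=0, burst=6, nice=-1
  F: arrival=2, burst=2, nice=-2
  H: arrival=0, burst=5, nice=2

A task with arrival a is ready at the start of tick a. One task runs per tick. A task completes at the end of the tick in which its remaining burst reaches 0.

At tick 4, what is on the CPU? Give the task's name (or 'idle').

running at tick 4 = F

t=0: vr[A=0 B=0 E=0 H=0] → run A
t=1: vr[A=1024/3121 B=0 C=0 E=0 H=0] → run B
t=2: vr[A=1024/3121 B=1024/2501 C=0 E=0 F=0 H=0] → run C
t=3: vr[A=1024/3121 B=1024/2501 C=1024/2501 E=0 F=0 H=0] → run E
t=4: vr[A=1024/3121 B=1024/2501 C=1024/2501 E=1024/1277 F=0 H=0] → run F
t=5: vr[A=1024/3121 B=1024/2501 C=1024/2501 E=1024/1277 F=512/793 H=0] → run H
t=6: vr[A=1024/3121 B=1024/2501 C=1024/2501 E=1024/1277 F=512/793 H=1024/655] → run A
t=7: vr[A=2048/3121 B=1024/2501 C=1024/2501 E=1024/1277 F=512/793 H=1024/655] → run B
t=8: vr[A=2048/3121 C=1024/2501 E=1024/1277 F=512/793 H=1024/655] → run C
t=9: vr[A=2048/3121 C=2048/2501 E=1024/1277 F=512/793 H=1024/655] → run F
t=10: vr[A=2048/3121 C=2048/2501 E=1024/1277 H=1024/655] → run A
t=11: vr[A=3072/3121 C=2048/2501 E=1024/1277 H=1024/655] → run E
t=12: vr[A=3072/3121 C=2048/2501 E=2048/1277 H=1024/655] → run C
t=13: vr[A=3072/3121 C=3072/2501 E=2048/1277 H=1024/655] → run A
t=14: vr[C=3072/2501 E=2048/1277 H=1024/655] → run C
t=15: vr[C=4096/2501 E=2048/1277 H=1024/655] → run H
t=16: vr[C=4096/2501 E=2048/1277 H=2048/655] → run E
t=17: vr[C=4096/2501 E=3072/1277 H=2048/655] → run C
t=18: vr[E=3072/1277 H=2048/655] → run E
t=19: vr[E=4096/1277 H=2048/655] → run H
t=20: vr[E=4096/1277 H=3072/655] → run E
t=21: vr[E=5120/1277 H=3072/655] → run E
t=22: vr[H=3072/655] → run H
t=23: vr[H=4096/655] → run H
t=24: (idle)
t=25: (idle)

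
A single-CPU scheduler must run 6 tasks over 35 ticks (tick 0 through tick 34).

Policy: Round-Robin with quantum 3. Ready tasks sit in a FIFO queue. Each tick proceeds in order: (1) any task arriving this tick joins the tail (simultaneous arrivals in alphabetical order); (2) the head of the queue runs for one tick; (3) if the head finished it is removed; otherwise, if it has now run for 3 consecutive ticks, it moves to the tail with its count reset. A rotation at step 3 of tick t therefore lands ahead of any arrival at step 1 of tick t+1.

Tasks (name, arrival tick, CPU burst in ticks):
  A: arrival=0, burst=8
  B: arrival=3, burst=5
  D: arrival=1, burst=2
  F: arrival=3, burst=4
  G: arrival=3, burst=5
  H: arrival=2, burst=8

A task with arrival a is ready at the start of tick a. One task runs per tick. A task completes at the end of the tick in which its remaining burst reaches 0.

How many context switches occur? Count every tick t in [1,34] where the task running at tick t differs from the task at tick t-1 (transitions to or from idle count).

t=0: queue=[A] q_used=0 → run A
t=1: queue=[A,D] q_used=1 → run A
t=2: queue=[A,D,H] q_used=2 → run A
t=3: queue=[D,H,A,B,F,G] q_used=0 → run D
t=4: queue=[D,H,A,B,F,G] q_used=1 → run D
t=5: queue=[H,A,B,F,G] q_used=0 → run H
t=6: queue=[H,A,B,F,G] q_used=1 → run H
t=7: queue=[H,A,B,F,G] q_used=2 → run H
t=8: queue=[A,B,F,G,H] q_used=0 → run A
t=9: queue=[A,B,F,G,H] q_used=1 → run A
t=10: queue=[A,B,F,G,H] q_used=2 → run A
t=11: queue=[B,F,G,H,A] q_used=0 → run B
t=12: queue=[B,F,G,H,A] q_used=1 → run B
t=13: queue=[B,F,G,H,A] q_used=2 → run B
t=14: queue=[F,G,H,A,B] q_used=0 → run F
t=15: queue=[F,G,H,A,B] q_used=1 → run F
t=16: queue=[F,G,H,A,B] q_used=2 → run F
t=17: queue=[G,H,A,B,F] q_used=0 → run G
t=18: queue=[G,H,A,B,F] q_used=1 → run G
t=19: queue=[G,H,A,B,F] q_used=2 → run G
t=20: queue=[H,A,B,F,G] q_used=0 → run H
t=21: queue=[H,A,B,F,G] q_used=1 → run H
t=22: queue=[H,A,B,F,G] q_used=2 → run H
t=23: queue=[A,B,F,G,H] q_used=0 → run A
t=24: queue=[A,B,F,G,H] q_used=1 → run A
t=25: queue=[B,F,G,H] q_used=0 → run B
t=26: queue=[B,F,G,H] q_used=1 → run B
t=27: queue=[F,G,H] q_used=0 → run F
t=28: queue=[G,H] q_used=0 → run G
t=29: queue=[G,H] q_used=1 → run G
t=30: queue=[H] q_used=0 → run H
t=31: queue=[H] q_used=1 → run H
t=32: (idle)
t=33: (idle)
t=34: (idle)

context switches = 13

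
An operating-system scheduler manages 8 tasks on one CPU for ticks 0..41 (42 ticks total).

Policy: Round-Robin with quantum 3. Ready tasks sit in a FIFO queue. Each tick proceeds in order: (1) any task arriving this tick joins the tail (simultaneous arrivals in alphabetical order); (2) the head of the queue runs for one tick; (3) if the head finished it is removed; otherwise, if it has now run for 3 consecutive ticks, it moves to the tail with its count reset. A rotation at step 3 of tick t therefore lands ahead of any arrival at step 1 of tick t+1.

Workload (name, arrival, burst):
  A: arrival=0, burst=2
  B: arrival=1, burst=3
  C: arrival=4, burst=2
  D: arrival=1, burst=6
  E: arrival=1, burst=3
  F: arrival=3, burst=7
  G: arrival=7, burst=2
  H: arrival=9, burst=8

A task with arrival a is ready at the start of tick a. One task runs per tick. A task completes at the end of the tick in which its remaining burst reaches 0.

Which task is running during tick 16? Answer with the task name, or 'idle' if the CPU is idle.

running at tick 16 = G

t=0: queue=[A] q_used=0 → run A
t=1: queue=[A,B,D,E] q_used=1 → run A
t=2: queue=[B,D,E] q_used=0 → run B
t=3: queue=[B,D,E,F] q_used=1 → run B
t=4: queue=[B,D,E,F,C] q_used=2 → run B
t=5: queue=[D,E,F,C] q_used=0 → run D
t=6: queue=[D,E,F,C] q_used=1 → run D
t=7: queue=[D,E,F,C,G] q_used=2 → run D
t=8: queue=[E,F,C,G,D] q_used=0 → run E
t=9: queue=[E,F,C,G,D,H] q_used=1 → run E
t=10: queue=[E,F,C,G,D,H] q_used=2 → run E
t=11: queue=[F,C,G,D,H] q_used=0 → run F
t=12: queue=[F,C,G,D,H] q_used=1 → run F
t=13: queue=[F,C,G,D,H] q_used=2 → run F
t=14: queue=[C,G,D,H,F] q_used=0 → run C
t=15: queue=[C,G,D,H,F] q_used=1 → run C
t=16: queue=[G,D,H,F] q_used=0 → run G
t=17: queue=[G,D,H,F] q_used=1 → run G
t=18: queue=[D,H,F] q_used=0 → run D
t=19: queue=[D,H,F] q_used=1 → run D
t=20: queue=[D,H,F] q_used=2 → run D
t=21: queue=[H,F] q_used=0 → run H
t=22: queue=[H,F] q_used=1 → run H
t=23: queue=[H,F] q_used=2 → run H
t=24: queue=[F,H] q_used=0 → run F
t=25: queue=[F,H] q_used=1 → run F
t=26: queue=[F,H] q_used=2 → run F
t=27: queue=[H,F] q_used=0 → run H
t=28: queue=[H,F] q_used=1 → run H
t=29: queue=[H,F] q_used=2 → run H
t=30: queue=[F,H] q_used=0 → run F
t=31: queue=[H] q_used=0 → run H
t=32: queue=[H] q_used=1 → run H
t=33: (idle)
t=34: (idle)
t=35: (idle)
t=36: (idle)
t=37: (idle)
t=38: (idle)
t=39: (idle)
t=40: (idle)
t=41: (idle)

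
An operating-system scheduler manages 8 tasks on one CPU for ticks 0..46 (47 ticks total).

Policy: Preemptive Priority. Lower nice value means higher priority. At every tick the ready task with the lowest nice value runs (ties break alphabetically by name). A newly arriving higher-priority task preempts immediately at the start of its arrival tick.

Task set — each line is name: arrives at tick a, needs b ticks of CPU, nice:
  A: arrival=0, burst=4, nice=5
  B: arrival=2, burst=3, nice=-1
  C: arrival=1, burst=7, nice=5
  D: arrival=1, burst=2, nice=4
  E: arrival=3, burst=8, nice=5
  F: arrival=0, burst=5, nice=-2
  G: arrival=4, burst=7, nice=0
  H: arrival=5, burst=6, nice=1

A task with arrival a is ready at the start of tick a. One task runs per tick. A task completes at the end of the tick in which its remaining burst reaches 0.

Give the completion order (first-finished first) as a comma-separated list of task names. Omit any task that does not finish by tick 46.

completion order = F, B, G, H, D, A, C, E

t=0: ready={A,F} → run F
t=1: ready={A,C,D,F} → run F
t=2: ready={A,B,C,D,F} → run F
t=3: ready={A,B,C,D,E,F} → run F
t=4: ready={A,B,C,D,E,F,G} → run F
t=5: ready={A,B,C,D,E,G,H} → run B
t=6: ready={A,B,C,D,E,G,H} → run B
t=7: ready={A,B,C,D,E,G,H} → run B
t=8: ready={A,C,D,E,G,H} → run G
t=9: ready={A,C,D,E,G,H} → run G
t=10: ready={A,C,D,E,G,H} → run G
t=11: ready={A,C,D,E,G,H} → run G
t=12: ready={A,C,D,E,G,H} → run G
t=13: ready={A,C,D,E,G,H} → run G
t=14: ready={A,C,D,E,G,H} → run G
t=15: ready={A,C,D,E,H} → run H
t=16: ready={A,C,D,E,H} → run H
t=17: ready={A,C,D,E,H} → run H
t=18: ready={A,C,D,E,H} → run H
t=19: ready={A,C,D,E,H} → run H
t=20: ready={A,C,D,E,H} → run H
t=21: ready={A,C,D,E} → run D
t=22: ready={A,C,D,E} → run D
t=23: ready={A,C,E} → run A
t=24: ready={A,C,E} → run A
t=25: ready={A,C,E} → run A
t=26: ready={A,C,E} → run A
t=27: ready={C,E} → run C
t=28: ready={C,E} → run C
t=29: ready={C,E} → run C
t=30: ready={C,E} → run C
t=31: ready={C,E} → run C
t=32: ready={C,E} → run C
t=33: ready={C,E} → run C
t=34: ready={E} → run E
t=35: ready={E} → run E
t=36: ready={E} → run E
t=37: ready={E} → run E
t=38: ready={E} → run E
t=39: ready={E} → run E
t=40: ready={E} → run E
t=41: ready={E} → run E
t=42: (idle)
t=43: (idle)
t=44: (idle)
t=45: (idle)
t=46: (idle)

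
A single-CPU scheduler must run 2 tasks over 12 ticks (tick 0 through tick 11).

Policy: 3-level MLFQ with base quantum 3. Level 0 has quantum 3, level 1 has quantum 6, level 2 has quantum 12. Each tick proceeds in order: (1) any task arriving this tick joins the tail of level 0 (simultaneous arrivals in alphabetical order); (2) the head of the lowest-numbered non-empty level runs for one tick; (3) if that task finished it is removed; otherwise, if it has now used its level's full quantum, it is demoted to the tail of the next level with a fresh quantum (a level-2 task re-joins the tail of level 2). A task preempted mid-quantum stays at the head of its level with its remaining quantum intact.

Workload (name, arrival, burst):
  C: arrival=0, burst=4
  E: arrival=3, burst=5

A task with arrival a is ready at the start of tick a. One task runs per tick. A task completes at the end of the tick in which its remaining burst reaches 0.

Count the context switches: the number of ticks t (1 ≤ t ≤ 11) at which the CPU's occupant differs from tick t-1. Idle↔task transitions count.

t=0: L0/L1/L2 = C/-/- → run C
t=1: L0/L1/L2 = C/-/- → run C
t=2: L0/L1/L2 = C/-/- → run C
t=3: L0/L1/L2 = E/C/- → run E
t=4: L0/L1/L2 = E/C/- → run E
t=5: L0/L1/L2 = E/C/- → run E
t=6: L0/L1/L2 = -/CE/- → run C
t=7: L0/L1/L2 = -/E/- → run E
t=8: L0/L1/L2 = -/E/- → run E
t=9: (idle)
t=10: (idle)
t=11: (idle)

context switches = 4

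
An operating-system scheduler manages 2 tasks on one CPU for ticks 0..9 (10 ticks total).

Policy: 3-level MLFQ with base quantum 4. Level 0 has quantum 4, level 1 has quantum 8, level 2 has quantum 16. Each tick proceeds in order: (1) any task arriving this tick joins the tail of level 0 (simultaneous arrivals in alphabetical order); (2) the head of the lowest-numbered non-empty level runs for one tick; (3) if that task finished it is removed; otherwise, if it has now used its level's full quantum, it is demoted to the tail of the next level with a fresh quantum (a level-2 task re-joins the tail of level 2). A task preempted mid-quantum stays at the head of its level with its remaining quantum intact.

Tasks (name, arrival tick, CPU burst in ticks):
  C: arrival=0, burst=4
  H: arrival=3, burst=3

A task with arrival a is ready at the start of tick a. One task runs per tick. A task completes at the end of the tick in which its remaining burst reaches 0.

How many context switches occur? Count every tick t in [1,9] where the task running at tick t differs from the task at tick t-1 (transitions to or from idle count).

t=0: L0/L1/L2 = C/-/- → run C
t=1: L0/L1/L2 = C/-/- → run C
t=2: L0/L1/L2 = C/-/- → run C
t=3: L0/L1/L2 = CH/-/- → run C
t=4: L0/L1/L2 = H/-/- → run H
t=5: L0/L1/L2 = H/-/- → run H
t=6: L0/L1/L2 = H/-/- → run H
t=7: (idle)
t=8: (idle)
t=9: (idle)

context switches = 2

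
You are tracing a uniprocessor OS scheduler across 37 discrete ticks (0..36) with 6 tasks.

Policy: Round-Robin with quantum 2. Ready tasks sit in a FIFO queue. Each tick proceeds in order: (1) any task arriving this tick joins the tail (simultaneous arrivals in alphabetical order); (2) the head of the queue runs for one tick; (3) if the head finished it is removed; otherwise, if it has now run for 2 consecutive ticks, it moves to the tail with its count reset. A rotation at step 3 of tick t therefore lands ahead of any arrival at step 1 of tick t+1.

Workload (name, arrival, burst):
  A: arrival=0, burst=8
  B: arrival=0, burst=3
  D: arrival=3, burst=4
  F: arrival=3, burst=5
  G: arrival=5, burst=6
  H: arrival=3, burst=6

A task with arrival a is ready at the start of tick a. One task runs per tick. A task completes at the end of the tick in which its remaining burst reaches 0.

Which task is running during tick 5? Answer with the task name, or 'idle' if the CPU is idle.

running at tick 5 = A

t=0: queue=[A,B] q_used=0 → run A
t=1: queue=[A,B] q_used=1 → run A
t=2: queue=[B,A] q_used=0 → run B
t=3: queue=[B,A,D,F,H] q_used=1 → run B
t=4: queue=[A,D,F,H,B] q_used=0 → run A
t=5: queue=[A,D,F,H,B,G] q_used=1 → run A
t=6: queue=[D,F,H,B,G,A] q_used=0 → run D
t=7: queue=[D,F,H,B,G,A] q_used=1 → run D
t=8: queue=[F,H,B,G,A,D] q_used=0 → run F
t=9: queue=[F,H,B,G,A,D] q_used=1 → run F
t=10: queue=[H,B,G,A,D,F] q_used=0 → run H
t=11: queue=[H,B,G,A,D,F] q_used=1 → run H
t=12: queue=[B,G,A,D,F,H] q_used=0 → run B
t=13: queue=[G,A,D,F,H] q_used=0 → run G
t=14: queue=[G,A,D,F,H] q_used=1 → run G
t=15: queue=[A,D,F,H,G] q_used=0 → run A
t=16: queue=[A,D,F,H,G] q_used=1 → run A
t=17: queue=[D,F,H,G,A] q_used=0 → run D
t=18: queue=[D,F,H,G,A] q_used=1 → run D
t=19: queue=[F,H,G,A] q_used=0 → run F
t=20: queue=[F,H,G,A] q_used=1 → run F
t=21: queue=[H,G,A,F] q_used=0 → run H
t=22: queue=[H,G,A,F] q_used=1 → run H
t=23: queue=[G,A,F,H] q_used=0 → run G
t=24: queue=[G,A,F,H] q_used=1 → run G
t=25: queue=[A,F,H,G] q_used=0 → run A
t=26: queue=[A,F,H,G] q_used=1 → run A
t=27: queue=[F,H,G] q_used=0 → run F
t=28: queue=[H,G] q_used=0 → run H
t=29: queue=[H,G] q_used=1 → run H
t=30: queue=[G] q_used=0 → run G
t=31: queue=[G] q_used=1 → run G
t=32: (idle)
t=33: (idle)
t=34: (idle)
t=35: (idle)
t=36: (idle)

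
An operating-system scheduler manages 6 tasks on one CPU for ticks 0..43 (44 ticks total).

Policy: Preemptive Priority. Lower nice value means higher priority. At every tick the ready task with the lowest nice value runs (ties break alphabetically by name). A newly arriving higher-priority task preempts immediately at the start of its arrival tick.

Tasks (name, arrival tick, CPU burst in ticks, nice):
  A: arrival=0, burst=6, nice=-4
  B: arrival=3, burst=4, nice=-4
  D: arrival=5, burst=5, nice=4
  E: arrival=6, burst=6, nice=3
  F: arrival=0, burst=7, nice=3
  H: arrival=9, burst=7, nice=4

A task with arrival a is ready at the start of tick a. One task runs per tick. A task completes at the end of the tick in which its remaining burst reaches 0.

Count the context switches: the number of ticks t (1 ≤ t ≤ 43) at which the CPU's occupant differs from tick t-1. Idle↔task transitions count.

context switches = 6

t=0: ready={A,F} → run A
t=1: ready={A,F} → run A
t=2: ready={A,F} → run A
t=3: ready={A,B,F} → run A
t=4: ready={A,B,F} → run A
t=5: ready={A,B,D,F} → run A
t=6: ready={B,D,E,F} → run B
t=7: ready={B,D,E,F} → run B
t=8: ready={B,D,E,F} → run B
t=9: ready={B,D,E,F,H} → run B
t=10: ready={D,E,F,H} → run E
t=11: ready={D,E,F,H} → run E
t=12: ready={D,E,F,H} → run E
t=13: ready={D,E,F,H} → run E
t=14: ready={D,E,F,H} → run E
t=15: ready={D,E,F,H} → run E
t=16: ready={D,F,H} → run F
t=17: ready={D,F,H} → run F
t=18: ready={D,F,H} → run F
t=19: ready={D,F,H} → run F
t=20: ready={D,F,H} → run F
t=21: ready={D,F,H} → run F
t=22: ready={D,F,H} → run F
t=23: ready={D,H} → run D
t=24: ready={D,H} → run D
t=25: ready={D,H} → run D
t=26: ready={D,H} → run D
t=27: ready={D,H} → run D
t=28: ready={H} → run H
t=29: ready={H} → run H
t=30: ready={H} → run H
t=31: ready={H} → run H
t=32: ready={H} → run H
t=33: ready={H} → run H
t=34: ready={H} → run H
t=35: (idle)
t=36: (idle)
t=37: (idle)
t=38: (idle)
t=39: (idle)
t=40: (idle)
t=41: (idle)
t=42: (idle)
t=43: (idle)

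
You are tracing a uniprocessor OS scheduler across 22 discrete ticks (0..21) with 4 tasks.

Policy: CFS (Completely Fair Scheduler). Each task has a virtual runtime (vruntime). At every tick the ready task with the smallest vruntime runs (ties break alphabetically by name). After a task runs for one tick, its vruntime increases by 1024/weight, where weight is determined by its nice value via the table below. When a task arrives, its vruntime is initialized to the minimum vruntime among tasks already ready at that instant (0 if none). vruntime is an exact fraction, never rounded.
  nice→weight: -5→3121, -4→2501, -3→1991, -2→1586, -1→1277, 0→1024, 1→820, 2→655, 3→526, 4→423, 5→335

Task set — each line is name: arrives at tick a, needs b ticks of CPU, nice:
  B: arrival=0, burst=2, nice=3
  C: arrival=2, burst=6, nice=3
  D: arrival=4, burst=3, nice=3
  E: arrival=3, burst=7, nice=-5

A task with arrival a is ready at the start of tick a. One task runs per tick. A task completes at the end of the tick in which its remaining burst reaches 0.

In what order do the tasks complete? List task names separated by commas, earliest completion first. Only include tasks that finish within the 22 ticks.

completion order = B, E, D, C

t=0: vr[B=0] → run B
t=1: vr[B=512/263] → run B
t=2: vr[C=0] → run C
t=3: vr[C=512/263 E=512/263] → run C
t=4: vr[C=1024/263 D=512/263 E=512/263] → run D
t=5: vr[C=1024/263 D=1024/263 E=512/263] → run E
t=6: vr[C=1024/263 D=1024/263 E=1867264/820823] → run E
t=7: vr[C=1024/263 D=1024/263 E=2136576/820823] → run E
t=8: vr[C=1024/263 D=1024/263 E=2405888/820823] → run E
t=9: vr[C=1024/263 D=1024/263 E=2675200/820823] → run E
t=10: vr[C=1024/263 D=1024/263 E=2944512/820823] → run E
t=11: vr[C=1024/263 D=1024/263 E=3213824/820823] → run C
t=12: vr[C=1536/263 D=1024/263 E=3213824/820823] → run D
t=13: vr[C=1536/263 D=1536/263 E=3213824/820823] → run E
t=14: vr[C=1536/263 D=1536/263] → run C
t=15: vr[C=2048/263 D=1536/263] → run D
t=16: vr[C=2048/263] → run C
t=17: vr[C=2560/263] → run C
t=18: (idle)
t=19: (idle)
t=20: (idle)
t=21: (idle)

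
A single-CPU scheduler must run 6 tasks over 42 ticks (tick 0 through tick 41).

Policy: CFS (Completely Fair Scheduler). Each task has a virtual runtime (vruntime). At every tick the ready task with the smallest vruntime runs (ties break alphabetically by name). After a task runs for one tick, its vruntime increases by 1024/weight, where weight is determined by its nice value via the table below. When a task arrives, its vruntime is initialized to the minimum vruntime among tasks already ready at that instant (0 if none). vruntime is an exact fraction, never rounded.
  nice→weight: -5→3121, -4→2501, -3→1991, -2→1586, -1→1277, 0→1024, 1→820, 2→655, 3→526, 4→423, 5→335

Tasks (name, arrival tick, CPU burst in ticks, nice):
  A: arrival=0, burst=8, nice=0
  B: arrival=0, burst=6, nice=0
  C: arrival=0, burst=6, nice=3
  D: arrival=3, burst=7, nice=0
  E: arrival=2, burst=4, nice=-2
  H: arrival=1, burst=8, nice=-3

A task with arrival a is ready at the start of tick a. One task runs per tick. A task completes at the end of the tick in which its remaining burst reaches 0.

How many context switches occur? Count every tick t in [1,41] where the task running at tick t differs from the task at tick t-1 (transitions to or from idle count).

t=0: vr[A=0 B=0 C=0] → run A
t=1: vr[A=1 B=0 C=0 H=0] → run B
t=2: vr[A=1 B=1 C=0 E=0 H=0] → run C
t=3: vr[A=1 B=1 C=512/263 D=0 E=0 H=0] → run D
t=4: vr[A=1 B=1 C=512/263 D=1 E=0 H=0] → run E
t=5: vr[A=1 B=1 C=512/263 D=1 E=512/793 H=0] → run H
t=6: vr[A=1 B=1 C=512/263 D=1 E=512/793 H=1024/1991] → run H
t=7: vr[A=1 B=1 C=512/263 D=1 E=512/793 H=2048/1991] → run E
t=8: vr[A=1 B=1 C=512/263 D=1 E=1024/793 H=2048/1991] → run A
t=9: vr[A=2 B=1 C=512/263 D=1 E=1024/793 H=2048/1991] → run B
t=10: vr[A=2 B=2 C=512/263 D=1 E=1024/793 H=2048/1991] → run D
t=11: vr[A=2 B=2 C=512/263 D=2 E=1024/793 H=2048/1991] → run H
t=12: vr[A=2 B=2 C=512/263 D=2 E=1024/793 H=3072/1991] → run E
t=13: vr[A=2 B=2 C=512/263 D=2 E=1536/793 H=3072/1991] → run H
t=14: vr[A=2 B=2 C=512/263 D=2 E=1536/793 H=4096/1991] → run E
t=15: vr[A=2 B=2 C=512/263 D=2 H=4096/1991] → run C
t=16: vr[A=2 B=2 C=1024/263 D=2 H=4096/1991] → run A
t=17: vr[A=3 B=2 C=1024/263 D=2 H=4096/1991] → run B
t=18: vr[A=3 B=3 C=1024/263 D=2 H=4096/1991] → run D
t=19: vr[A=3 B=3 C=1024/263 D=3 H=4096/1991] → run H
t=20: vr[A=3 B=3 C=1024/263 D=3 H=5120/1991] → run H
t=21: vr[A=3 B=3 C=1024/263 D=3 H=6144/1991] → run A
t=22: vr[A=4 B=3 C=1024/263 D=3 H=6144/1991] → run B
t=23: vr[A=4 B=4 C=1024/263 D=3 H=6144/1991] → run D
t=24: vr[A=4 B=4 C=1024/263 D=4 H=6144/1991] → run H
t=25: vr[A=4 B=4 C=1024/263 D=4 H=7168/1991] → run H
t=26: vr[A=4 B=4 C=1024/263 D=4] → run C
t=27: vr[A=4 B=4 C=1536/263 D=4] → run A
t=28: vr[A=5 B=4 C=1536/263 D=4] → run B
t=29: vr[A=5 B=5 C=1536/263 D=4] → run D
t=30: vr[A=5 B=5 C=1536/263 D=5] → run A
t=31: vr[A=6 B=5 C=1536/263 D=5] → run B
t=32: vr[A=6 C=1536/263 D=5] → run D
t=33: vr[A=6 C=1536/263 D=6] → run C
t=34: vr[A=6 C=2048/263 D=6] → run A
t=35: vr[A=7 C=2048/263 D=6] → run D
t=36: vr[A=7 C=2048/263] → run A
t=37: vr[C=2048/263] → run C
t=38: vr[C=2560/263] → run C
t=39: (idle)
t=40: (idle)
t=41: (idle)

context switches = 35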